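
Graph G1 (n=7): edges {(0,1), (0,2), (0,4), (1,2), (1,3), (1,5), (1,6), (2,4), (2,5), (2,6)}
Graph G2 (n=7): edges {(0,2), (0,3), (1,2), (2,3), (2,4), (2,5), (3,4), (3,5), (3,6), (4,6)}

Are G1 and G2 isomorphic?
Yes, isomorphic

The graphs are isomorphic.
One valid mapping φ: V(G1) → V(G2): 0→4, 1→2, 2→3, 3→1, 4→6, 5→0, 6→5

Verify φ preserves adjacency — for each edge of G1, its image is an edge of G2:
  (0,1) → (φ(0),φ(1)) = (2,4) ∈ E(G2) ✓
  (0,2) → (φ(0),φ(2)) = (3,4) ∈ E(G2) ✓
  (0,4) → (φ(0),φ(4)) = (4,6) ∈ E(G2) ✓
  (1,2) → (φ(1),φ(2)) = (2,3) ∈ E(G2) ✓
  (1,3) → (φ(1),φ(3)) = (1,2) ∈ E(G2) ✓
  (1,5) → (φ(1),φ(5)) = (0,2) ∈ E(G2) ✓
  (1,6) → (φ(1),φ(6)) = (2,5) ∈ E(G2) ✓
  (2,4) → (φ(2),φ(4)) = (3,6) ∈ E(G2) ✓
  (2,5) → (φ(2),φ(5)) = (0,3) ∈ E(G2) ✓
  (2,6) → (φ(2),φ(6)) = (3,5) ∈ E(G2) ✓
All 10 edges of G1 map to edges of G2, and |E(G1)| = |E(G2)| = 10, so φ is a bijection on edges as well as vertices. Hence G1 ≅ G2.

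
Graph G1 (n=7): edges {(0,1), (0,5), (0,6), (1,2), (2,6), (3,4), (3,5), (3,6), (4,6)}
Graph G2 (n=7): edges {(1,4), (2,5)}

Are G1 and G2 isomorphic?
No, not isomorphic

The graphs are NOT isomorphic.

Connected components of G1: 1 component(s) with vertex sets [[0, 1, 2, 3, 4, 5, 6]], sizes [7].
Connected components of G2: 5 component(s) with vertex sets [[0], [3], [6], [1, 4], [2, 5]], sizes [1, 1, 1, 2, 2].
The number of connected components (and the multiset of component sizes) is an isomorphism invariant — an isomorphism maps each component of G1 bijectively onto a component of G2. Since G1 has 1 component(s) and G2 has 5, they cannot be isomorphic.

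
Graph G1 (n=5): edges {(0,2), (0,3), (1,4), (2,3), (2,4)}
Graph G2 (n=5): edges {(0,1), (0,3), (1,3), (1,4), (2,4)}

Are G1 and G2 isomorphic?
Yes, isomorphic

The graphs are isomorphic.
One valid mapping φ: V(G1) → V(G2): 0→3, 1→2, 2→1, 3→0, 4→4

Verify φ preserves adjacency — for each edge of G1, its image is an edge of G2:
  (0,2) → (φ(0),φ(2)) = (1,3) ∈ E(G2) ✓
  (0,3) → (φ(0),φ(3)) = (0,3) ∈ E(G2) ✓
  (1,4) → (φ(1),φ(4)) = (2,4) ∈ E(G2) ✓
  (2,3) → (φ(2),φ(3)) = (0,1) ∈ E(G2) ✓
  (2,4) → (φ(2),φ(4)) = (1,4) ∈ E(G2) ✓
All 5 edges of G1 map to edges of G2, and |E(G1)| = |E(G2)| = 5, so φ is a bijection on edges as well as vertices. Hence G1 ≅ G2.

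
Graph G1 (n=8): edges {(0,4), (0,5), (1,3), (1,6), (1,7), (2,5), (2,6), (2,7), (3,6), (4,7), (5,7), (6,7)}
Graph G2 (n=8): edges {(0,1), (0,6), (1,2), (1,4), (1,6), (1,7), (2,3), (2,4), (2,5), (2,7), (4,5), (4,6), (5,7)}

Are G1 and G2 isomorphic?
No, not isomorphic

The graphs are NOT isomorphic.

Counting triangles (3-cliques): G1 has 4, G2 has 6.
Triangle count is an isomorphism invariant, so differing triangle counts rule out isomorphism.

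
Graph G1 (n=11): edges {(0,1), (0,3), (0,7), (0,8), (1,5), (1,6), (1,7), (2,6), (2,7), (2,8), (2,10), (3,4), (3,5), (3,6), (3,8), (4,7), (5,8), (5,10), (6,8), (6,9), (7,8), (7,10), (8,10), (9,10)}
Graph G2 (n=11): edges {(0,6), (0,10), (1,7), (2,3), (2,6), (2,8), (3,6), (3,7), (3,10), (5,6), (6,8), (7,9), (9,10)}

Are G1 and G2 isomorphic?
No, not isomorphic

The graphs are NOT isomorphic.

Connected components of G1: 1 component(s) with vertex sets [[0, 1, 2, 3, 4, 5, 6, 7, 8, 9, 10]], sizes [11].
Connected components of G2: 2 component(s) with vertex sets [[4], [0, 1, 2, 3, 5, 6, 7, 8, 9, 10]], sizes [1, 10].
The number of connected components (and the multiset of component sizes) is an isomorphism invariant — an isomorphism maps each component of G1 bijectively onto a component of G2. Since G1 has 1 component(s) and G2 has 2, they cannot be isomorphic.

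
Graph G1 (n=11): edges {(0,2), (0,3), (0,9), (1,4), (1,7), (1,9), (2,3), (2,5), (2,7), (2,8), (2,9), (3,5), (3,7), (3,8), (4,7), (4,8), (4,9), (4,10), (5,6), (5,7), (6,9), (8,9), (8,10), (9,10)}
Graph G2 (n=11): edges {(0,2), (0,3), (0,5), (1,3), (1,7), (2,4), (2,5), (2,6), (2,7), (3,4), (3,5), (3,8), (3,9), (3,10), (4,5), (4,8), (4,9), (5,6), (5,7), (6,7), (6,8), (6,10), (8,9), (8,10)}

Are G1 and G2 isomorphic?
Yes, isomorphic

The graphs are isomorphic.
One valid mapping φ: V(G1) → V(G2): 0→0, 1→10, 2→5, 3→2, 4→8, 5→7, 6→1, 7→6, 8→4, 9→3, 10→9

Verify φ preserves adjacency — for each edge of G1, its image is an edge of G2:
  (0,2) → (φ(0),φ(2)) = (0,5) ∈ E(G2) ✓
  (0,3) → (φ(0),φ(3)) = (0,2) ∈ E(G2) ✓
  (0,9) → (φ(0),φ(9)) = (0,3) ∈ E(G2) ✓
  (1,4) → (φ(1),φ(4)) = (8,10) ∈ E(G2) ✓
  (1,7) → (φ(1),φ(7)) = (6,10) ∈ E(G2) ✓
  (1,9) → (φ(1),φ(9)) = (3,10) ∈ E(G2) ✓
  (2,3) → (φ(2),φ(3)) = (2,5) ∈ E(G2) ✓
  (2,5) → (φ(2),φ(5)) = (5,7) ∈ E(G2) ✓
  (2,7) → (φ(2),φ(7)) = (5,6) ∈ E(G2) ✓
  (2,8) → (φ(2),φ(8)) = (4,5) ∈ E(G2) ✓
  (2,9) → (φ(2),φ(9)) = (3,5) ∈ E(G2) ✓
  (3,5) → (φ(3),φ(5)) = (2,7) ∈ E(G2) ✓
  (3,7) → (φ(3),φ(7)) = (2,6) ∈ E(G2) ✓
  (3,8) → (φ(3),φ(8)) = (2,4) ∈ E(G2) ✓
  (4,7) → (φ(4),φ(7)) = (6,8) ∈ E(G2) ✓
  (4,8) → (φ(4),φ(8)) = (4,8) ∈ E(G2) ✓
  (4,9) → (φ(4),φ(9)) = (3,8) ∈ E(G2) ✓
  (4,10) → (φ(4),φ(10)) = (8,9) ∈ E(G2) ✓
  (5,6) → (φ(5),φ(6)) = (1,7) ∈ E(G2) ✓
  (5,7) → (φ(5),φ(7)) = (6,7) ∈ E(G2) ✓
  (6,9) → (φ(6),φ(9)) = (1,3) ∈ E(G2) ✓
  (8,9) → (φ(8),φ(9)) = (3,4) ∈ E(G2) ✓
  (8,10) → (φ(8),φ(10)) = (4,9) ∈ E(G2) ✓
  (9,10) → (φ(9),φ(10)) = (3,9) ∈ E(G2) ✓
All 24 edges of G1 map to edges of G2, and |E(G1)| = |E(G2)| = 24, so φ is a bijection on edges as well as vertices. Hence G1 ≅ G2.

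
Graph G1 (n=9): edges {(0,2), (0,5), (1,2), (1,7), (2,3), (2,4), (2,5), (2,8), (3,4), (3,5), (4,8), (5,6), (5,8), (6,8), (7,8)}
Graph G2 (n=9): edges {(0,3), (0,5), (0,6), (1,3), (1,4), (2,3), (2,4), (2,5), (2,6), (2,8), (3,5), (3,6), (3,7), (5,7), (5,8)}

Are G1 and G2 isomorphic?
Yes, isomorphic

The graphs are isomorphic.
One valid mapping φ: V(G1) → V(G2): 0→7, 1→1, 2→3, 3→0, 4→6, 5→5, 6→8, 7→4, 8→2

Verify φ preserves adjacency — for each edge of G1, its image is an edge of G2:
  (0,2) → (φ(0),φ(2)) = (3,7) ∈ E(G2) ✓
  (0,5) → (φ(0),φ(5)) = (5,7) ∈ E(G2) ✓
  (1,2) → (φ(1),φ(2)) = (1,3) ∈ E(G2) ✓
  (1,7) → (φ(1),φ(7)) = (1,4) ∈ E(G2) ✓
  (2,3) → (φ(2),φ(3)) = (0,3) ∈ E(G2) ✓
  (2,4) → (φ(2),φ(4)) = (3,6) ∈ E(G2) ✓
  (2,5) → (φ(2),φ(5)) = (3,5) ∈ E(G2) ✓
  (2,8) → (φ(2),φ(8)) = (2,3) ∈ E(G2) ✓
  (3,4) → (φ(3),φ(4)) = (0,6) ∈ E(G2) ✓
  (3,5) → (φ(3),φ(5)) = (0,5) ∈ E(G2) ✓
  (4,8) → (φ(4),φ(8)) = (2,6) ∈ E(G2) ✓
  (5,6) → (φ(5),φ(6)) = (5,8) ∈ E(G2) ✓
  (5,8) → (φ(5),φ(8)) = (2,5) ∈ E(G2) ✓
  (6,8) → (φ(6),φ(8)) = (2,8) ∈ E(G2) ✓
  (7,8) → (φ(7),φ(8)) = (2,4) ∈ E(G2) ✓
All 15 edges of G1 map to edges of G2, and |E(G1)| = |E(G2)| = 15, so φ is a bijection on edges as well as vertices. Hence G1 ≅ G2.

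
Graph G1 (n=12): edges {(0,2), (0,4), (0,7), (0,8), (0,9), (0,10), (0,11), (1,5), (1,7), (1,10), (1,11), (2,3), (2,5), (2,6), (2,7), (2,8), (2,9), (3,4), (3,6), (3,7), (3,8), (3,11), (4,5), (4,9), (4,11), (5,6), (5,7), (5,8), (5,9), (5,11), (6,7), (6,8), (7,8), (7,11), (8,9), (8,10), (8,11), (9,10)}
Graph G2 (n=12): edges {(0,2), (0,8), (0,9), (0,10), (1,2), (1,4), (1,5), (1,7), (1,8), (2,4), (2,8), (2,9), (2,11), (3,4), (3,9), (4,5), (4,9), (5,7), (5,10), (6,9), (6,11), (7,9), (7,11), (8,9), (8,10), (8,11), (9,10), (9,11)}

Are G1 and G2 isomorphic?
No, not isomorphic

The graphs are NOT isomorphic.

Counting triangles (3-cliques): G1 has 42, G2 has 18.
Triangle count is an isomorphism invariant, so differing triangle counts rule out isomorphism.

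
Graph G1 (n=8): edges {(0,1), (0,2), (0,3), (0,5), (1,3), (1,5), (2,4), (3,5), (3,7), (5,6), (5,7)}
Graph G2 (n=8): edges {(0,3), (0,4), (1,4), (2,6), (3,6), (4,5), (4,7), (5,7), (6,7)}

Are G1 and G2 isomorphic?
No, not isomorphic

The graphs are NOT isomorphic.

Counting triangles (3-cliques): G1 has 5, G2 has 1.
Triangle count is an isomorphism invariant, so differing triangle counts rule out isomorphism.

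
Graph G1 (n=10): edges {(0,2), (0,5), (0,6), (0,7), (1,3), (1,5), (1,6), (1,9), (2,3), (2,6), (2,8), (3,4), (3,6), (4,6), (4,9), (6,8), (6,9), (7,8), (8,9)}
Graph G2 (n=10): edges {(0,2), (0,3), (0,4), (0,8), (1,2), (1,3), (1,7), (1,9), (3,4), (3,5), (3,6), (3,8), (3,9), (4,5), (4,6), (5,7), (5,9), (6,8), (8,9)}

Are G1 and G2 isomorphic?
Yes, isomorphic

The graphs are isomorphic.
One valid mapping φ: V(G1) → V(G2): 0→1, 1→0, 2→9, 3→8, 4→6, 5→2, 6→3, 7→7, 8→5, 9→4

Verify φ preserves adjacency — for each edge of G1, its image is an edge of G2:
  (0,2) → (φ(0),φ(2)) = (1,9) ∈ E(G2) ✓
  (0,5) → (φ(0),φ(5)) = (1,2) ∈ E(G2) ✓
  (0,6) → (φ(0),φ(6)) = (1,3) ∈ E(G2) ✓
  (0,7) → (φ(0),φ(7)) = (1,7) ∈ E(G2) ✓
  (1,3) → (φ(1),φ(3)) = (0,8) ∈ E(G2) ✓
  (1,5) → (φ(1),φ(5)) = (0,2) ∈ E(G2) ✓
  (1,6) → (φ(1),φ(6)) = (0,3) ∈ E(G2) ✓
  (1,9) → (φ(1),φ(9)) = (0,4) ∈ E(G2) ✓
  (2,3) → (φ(2),φ(3)) = (8,9) ∈ E(G2) ✓
  (2,6) → (φ(2),φ(6)) = (3,9) ∈ E(G2) ✓
  (2,8) → (φ(2),φ(8)) = (5,9) ∈ E(G2) ✓
  (3,4) → (φ(3),φ(4)) = (6,8) ∈ E(G2) ✓
  (3,6) → (φ(3),φ(6)) = (3,8) ∈ E(G2) ✓
  (4,6) → (φ(4),φ(6)) = (3,6) ∈ E(G2) ✓
  (4,9) → (φ(4),φ(9)) = (4,6) ∈ E(G2) ✓
  (6,8) → (φ(6),φ(8)) = (3,5) ∈ E(G2) ✓
  (6,9) → (φ(6),φ(9)) = (3,4) ∈ E(G2) ✓
  (7,8) → (φ(7),φ(8)) = (5,7) ∈ E(G2) ✓
  (8,9) → (φ(8),φ(9)) = (4,5) ∈ E(G2) ✓
All 19 edges of G1 map to edges of G2, and |E(G1)| = |E(G2)| = 19, so φ is a bijection on edges as well as vertices. Hence G1 ≅ G2.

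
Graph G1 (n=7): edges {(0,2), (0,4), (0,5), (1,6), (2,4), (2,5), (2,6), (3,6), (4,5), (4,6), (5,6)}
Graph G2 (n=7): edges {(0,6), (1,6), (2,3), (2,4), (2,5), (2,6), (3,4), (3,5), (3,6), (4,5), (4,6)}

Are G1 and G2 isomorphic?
Yes, isomorphic

The graphs are isomorphic.
One valid mapping φ: V(G1) → V(G2): 0→5, 1→1, 2→3, 3→0, 4→4, 5→2, 6→6

Verify φ preserves adjacency — for each edge of G1, its image is an edge of G2:
  (0,2) → (φ(0),φ(2)) = (3,5) ∈ E(G2) ✓
  (0,4) → (φ(0),φ(4)) = (4,5) ∈ E(G2) ✓
  (0,5) → (φ(0),φ(5)) = (2,5) ∈ E(G2) ✓
  (1,6) → (φ(1),φ(6)) = (1,6) ∈ E(G2) ✓
  (2,4) → (φ(2),φ(4)) = (3,4) ∈ E(G2) ✓
  (2,5) → (φ(2),φ(5)) = (2,3) ∈ E(G2) ✓
  (2,6) → (φ(2),φ(6)) = (3,6) ∈ E(G2) ✓
  (3,6) → (φ(3),φ(6)) = (0,6) ∈ E(G2) ✓
  (4,5) → (φ(4),φ(5)) = (2,4) ∈ E(G2) ✓
  (4,6) → (φ(4),φ(6)) = (4,6) ∈ E(G2) ✓
  (5,6) → (φ(5),φ(6)) = (2,6) ∈ E(G2) ✓
All 11 edges of G1 map to edges of G2, and |E(G1)| = |E(G2)| = 11, so φ is a bijection on edges as well as vertices. Hence G1 ≅ G2.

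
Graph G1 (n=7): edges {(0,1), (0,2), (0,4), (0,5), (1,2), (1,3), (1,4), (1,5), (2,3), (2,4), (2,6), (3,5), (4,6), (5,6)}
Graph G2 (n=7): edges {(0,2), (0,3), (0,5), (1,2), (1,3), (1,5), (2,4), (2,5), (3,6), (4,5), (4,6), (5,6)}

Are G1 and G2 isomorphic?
No, not isomorphic

The graphs are NOT isomorphic.

Degrees in G1: deg(0)=4, deg(1)=5, deg(2)=5, deg(3)=3, deg(4)=4, deg(5)=4, deg(6)=3.
Sorted degree sequence of G1: [5, 5, 4, 4, 4, 3, 3].
Degrees in G2: deg(0)=3, deg(1)=3, deg(2)=4, deg(3)=3, deg(4)=3, deg(5)=5, deg(6)=3.
Sorted degree sequence of G2: [5, 4, 3, 3, 3, 3, 3].
The (sorted) degree sequence is an isomorphism invariant, so since G1 and G2 have different degree sequences they cannot be isomorphic.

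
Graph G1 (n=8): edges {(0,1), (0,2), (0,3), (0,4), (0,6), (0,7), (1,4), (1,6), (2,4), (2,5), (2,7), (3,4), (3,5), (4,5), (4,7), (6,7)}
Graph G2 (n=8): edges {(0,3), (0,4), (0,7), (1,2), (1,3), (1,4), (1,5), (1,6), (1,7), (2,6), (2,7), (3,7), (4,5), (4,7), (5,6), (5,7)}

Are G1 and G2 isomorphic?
Yes, isomorphic

The graphs are isomorphic.
One valid mapping φ: V(G1) → V(G2): 0→7, 1→3, 2→5, 3→2, 4→1, 5→6, 6→0, 7→4

Verify φ preserves adjacency — for each edge of G1, its image is an edge of G2:
  (0,1) → (φ(0),φ(1)) = (3,7) ∈ E(G2) ✓
  (0,2) → (φ(0),φ(2)) = (5,7) ∈ E(G2) ✓
  (0,3) → (φ(0),φ(3)) = (2,7) ∈ E(G2) ✓
  (0,4) → (φ(0),φ(4)) = (1,7) ∈ E(G2) ✓
  (0,6) → (φ(0),φ(6)) = (0,7) ∈ E(G2) ✓
  (0,7) → (φ(0),φ(7)) = (4,7) ∈ E(G2) ✓
  (1,4) → (φ(1),φ(4)) = (1,3) ∈ E(G2) ✓
  (1,6) → (φ(1),φ(6)) = (0,3) ∈ E(G2) ✓
  (2,4) → (φ(2),φ(4)) = (1,5) ∈ E(G2) ✓
  (2,5) → (φ(2),φ(5)) = (5,6) ∈ E(G2) ✓
  (2,7) → (φ(2),φ(7)) = (4,5) ∈ E(G2) ✓
  (3,4) → (φ(3),φ(4)) = (1,2) ∈ E(G2) ✓
  (3,5) → (φ(3),φ(5)) = (2,6) ∈ E(G2) ✓
  (4,5) → (φ(4),φ(5)) = (1,6) ∈ E(G2) ✓
  (4,7) → (φ(4),φ(7)) = (1,4) ∈ E(G2) ✓
  (6,7) → (φ(6),φ(7)) = (0,4) ∈ E(G2) ✓
All 16 edges of G1 map to edges of G2, and |E(G1)| = |E(G2)| = 16, so φ is a bijection on edges as well as vertices. Hence G1 ≅ G2.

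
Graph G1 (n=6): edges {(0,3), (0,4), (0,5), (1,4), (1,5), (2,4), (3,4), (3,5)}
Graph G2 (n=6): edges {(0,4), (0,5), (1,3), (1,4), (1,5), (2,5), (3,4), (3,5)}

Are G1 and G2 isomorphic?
Yes, isomorphic

The graphs are isomorphic.
One valid mapping φ: V(G1) → V(G2): 0→3, 1→0, 2→2, 3→1, 4→5, 5→4

Verify φ preserves adjacency — for each edge of G1, its image is an edge of G2:
  (0,3) → (φ(0),φ(3)) = (1,3) ∈ E(G2) ✓
  (0,4) → (φ(0),φ(4)) = (3,5) ∈ E(G2) ✓
  (0,5) → (φ(0),φ(5)) = (3,4) ∈ E(G2) ✓
  (1,4) → (φ(1),φ(4)) = (0,5) ∈ E(G2) ✓
  (1,5) → (φ(1),φ(5)) = (0,4) ∈ E(G2) ✓
  (2,4) → (φ(2),φ(4)) = (2,5) ∈ E(G2) ✓
  (3,4) → (φ(3),φ(4)) = (1,5) ∈ E(G2) ✓
  (3,5) → (φ(3),φ(5)) = (1,4) ∈ E(G2) ✓
All 8 edges of G1 map to edges of G2, and |E(G1)| = |E(G2)| = 8, so φ is a bijection on edges as well as vertices. Hence G1 ≅ G2.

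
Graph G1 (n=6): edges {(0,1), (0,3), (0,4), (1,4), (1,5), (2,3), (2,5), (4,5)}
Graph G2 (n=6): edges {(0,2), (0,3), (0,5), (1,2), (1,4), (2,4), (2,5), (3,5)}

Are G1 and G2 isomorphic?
No, not isomorphic

The graphs are NOT isomorphic.

Counting triangles (3-cliques): G1 has 2, G2 has 3.
Triangle count is an isomorphism invariant, so differing triangle counts rule out isomorphism.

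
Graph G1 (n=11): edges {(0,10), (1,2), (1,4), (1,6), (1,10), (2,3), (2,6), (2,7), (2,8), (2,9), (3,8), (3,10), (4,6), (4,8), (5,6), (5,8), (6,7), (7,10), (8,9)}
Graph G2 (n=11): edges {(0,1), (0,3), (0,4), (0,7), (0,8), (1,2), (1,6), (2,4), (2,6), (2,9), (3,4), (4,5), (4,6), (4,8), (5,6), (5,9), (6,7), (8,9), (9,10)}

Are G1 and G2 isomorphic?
Yes, isomorphic

The graphs are isomorphic.
One valid mapping φ: V(G1) → V(G2): 0→10, 1→2, 2→4, 3→8, 4→1, 5→7, 6→6, 7→5, 8→0, 9→3, 10→9

Verify φ preserves adjacency — for each edge of G1, its image is an edge of G2:
  (0,10) → (φ(0),φ(10)) = (9,10) ∈ E(G2) ✓
  (1,2) → (φ(1),φ(2)) = (2,4) ∈ E(G2) ✓
  (1,4) → (φ(1),φ(4)) = (1,2) ∈ E(G2) ✓
  (1,6) → (φ(1),φ(6)) = (2,6) ∈ E(G2) ✓
  (1,10) → (φ(1),φ(10)) = (2,9) ∈ E(G2) ✓
  (2,3) → (φ(2),φ(3)) = (4,8) ∈ E(G2) ✓
  (2,6) → (φ(2),φ(6)) = (4,6) ∈ E(G2) ✓
  (2,7) → (φ(2),φ(7)) = (4,5) ∈ E(G2) ✓
  (2,8) → (φ(2),φ(8)) = (0,4) ∈ E(G2) ✓
  (2,9) → (φ(2),φ(9)) = (3,4) ∈ E(G2) ✓
  (3,8) → (φ(3),φ(8)) = (0,8) ∈ E(G2) ✓
  (3,10) → (φ(3),φ(10)) = (8,9) ∈ E(G2) ✓
  (4,6) → (φ(4),φ(6)) = (1,6) ∈ E(G2) ✓
  (4,8) → (φ(4),φ(8)) = (0,1) ∈ E(G2) ✓
  (5,6) → (φ(5),φ(6)) = (6,7) ∈ E(G2) ✓
  (5,8) → (φ(5),φ(8)) = (0,7) ∈ E(G2) ✓
  (6,7) → (φ(6),φ(7)) = (5,6) ∈ E(G2) ✓
  (7,10) → (φ(7),φ(10)) = (5,9) ∈ E(G2) ✓
  (8,9) → (φ(8),φ(9)) = (0,3) ∈ E(G2) ✓
All 19 edges of G1 map to edges of G2, and |E(G1)| = |E(G2)| = 19, so φ is a bijection on edges as well as vertices. Hence G1 ≅ G2.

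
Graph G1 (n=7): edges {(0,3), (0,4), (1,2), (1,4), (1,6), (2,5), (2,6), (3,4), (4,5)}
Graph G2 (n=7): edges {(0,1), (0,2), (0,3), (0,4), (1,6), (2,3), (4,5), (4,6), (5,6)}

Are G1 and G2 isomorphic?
Yes, isomorphic

The graphs are isomorphic.
One valid mapping φ: V(G1) → V(G2): 0→3, 1→4, 2→6, 3→2, 4→0, 5→1, 6→5

Verify φ preserves adjacency — for each edge of G1, its image is an edge of G2:
  (0,3) → (φ(0),φ(3)) = (2,3) ∈ E(G2) ✓
  (0,4) → (φ(0),φ(4)) = (0,3) ∈ E(G2) ✓
  (1,2) → (φ(1),φ(2)) = (4,6) ∈ E(G2) ✓
  (1,4) → (φ(1),φ(4)) = (0,4) ∈ E(G2) ✓
  (1,6) → (φ(1),φ(6)) = (4,5) ∈ E(G2) ✓
  (2,5) → (φ(2),φ(5)) = (1,6) ∈ E(G2) ✓
  (2,6) → (φ(2),φ(6)) = (5,6) ∈ E(G2) ✓
  (3,4) → (φ(3),φ(4)) = (0,2) ∈ E(G2) ✓
  (4,5) → (φ(4),φ(5)) = (0,1) ∈ E(G2) ✓
All 9 edges of G1 map to edges of G2, and |E(G1)| = |E(G2)| = 9, so φ is a bijection on edges as well as vertices. Hence G1 ≅ G2.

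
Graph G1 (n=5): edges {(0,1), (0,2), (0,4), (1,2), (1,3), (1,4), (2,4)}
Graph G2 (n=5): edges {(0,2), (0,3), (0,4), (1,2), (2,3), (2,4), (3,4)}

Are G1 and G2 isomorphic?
Yes, isomorphic

The graphs are isomorphic.
One valid mapping φ: V(G1) → V(G2): 0→3, 1→2, 2→0, 3→1, 4→4

Verify φ preserves adjacency — for each edge of G1, its image is an edge of G2:
  (0,1) → (φ(0),φ(1)) = (2,3) ∈ E(G2) ✓
  (0,2) → (φ(0),φ(2)) = (0,3) ∈ E(G2) ✓
  (0,4) → (φ(0),φ(4)) = (3,4) ∈ E(G2) ✓
  (1,2) → (φ(1),φ(2)) = (0,2) ∈ E(G2) ✓
  (1,3) → (φ(1),φ(3)) = (1,2) ∈ E(G2) ✓
  (1,4) → (φ(1),φ(4)) = (2,4) ∈ E(G2) ✓
  (2,4) → (φ(2),φ(4)) = (0,4) ∈ E(G2) ✓
All 7 edges of G1 map to edges of G2, and |E(G1)| = |E(G2)| = 7, so φ is a bijection on edges as well as vertices. Hence G1 ≅ G2.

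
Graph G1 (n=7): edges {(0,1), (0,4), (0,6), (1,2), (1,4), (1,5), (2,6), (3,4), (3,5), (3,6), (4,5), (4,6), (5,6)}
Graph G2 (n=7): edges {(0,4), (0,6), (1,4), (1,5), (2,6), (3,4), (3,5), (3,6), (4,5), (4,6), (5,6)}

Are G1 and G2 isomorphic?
No, not isomorphic

The graphs are NOT isomorphic.

Counting edges: G1 has 13 edge(s); G2 has 11 edge(s).
Edge count is an isomorphism invariant (a bijection on vertices induces a bijection on edges), so differing edge counts rule out isomorphism.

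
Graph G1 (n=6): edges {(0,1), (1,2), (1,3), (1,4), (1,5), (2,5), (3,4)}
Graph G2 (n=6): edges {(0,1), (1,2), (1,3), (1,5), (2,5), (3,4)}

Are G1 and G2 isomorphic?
No, not isomorphic

The graphs are NOT isomorphic.

Counting edges: G1 has 7 edge(s); G2 has 6 edge(s).
Edge count is an isomorphism invariant (a bijection on vertices induces a bijection on edges), so differing edge counts rule out isomorphism.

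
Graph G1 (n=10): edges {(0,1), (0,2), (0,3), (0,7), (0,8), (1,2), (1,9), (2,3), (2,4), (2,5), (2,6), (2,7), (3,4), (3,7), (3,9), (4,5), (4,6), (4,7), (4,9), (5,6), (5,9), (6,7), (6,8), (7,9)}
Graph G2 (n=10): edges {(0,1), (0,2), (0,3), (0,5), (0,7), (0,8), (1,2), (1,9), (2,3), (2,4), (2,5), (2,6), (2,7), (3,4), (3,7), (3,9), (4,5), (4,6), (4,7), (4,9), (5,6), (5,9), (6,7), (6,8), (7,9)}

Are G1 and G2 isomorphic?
No, not isomorphic

The graphs are NOT isomorphic.

Counting edges: G1 has 24 edge(s); G2 has 25 edge(s).
Edge count is an isomorphism invariant (a bijection on vertices induces a bijection on edges), so differing edge counts rule out isomorphism.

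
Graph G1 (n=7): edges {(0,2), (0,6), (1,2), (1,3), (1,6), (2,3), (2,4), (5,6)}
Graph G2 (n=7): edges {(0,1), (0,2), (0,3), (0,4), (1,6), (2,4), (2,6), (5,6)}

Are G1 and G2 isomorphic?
Yes, isomorphic

The graphs are isomorphic.
One valid mapping φ: V(G1) → V(G2): 0→1, 1→2, 2→0, 3→4, 4→3, 5→5, 6→6

Verify φ preserves adjacency — for each edge of G1, its image is an edge of G2:
  (0,2) → (φ(0),φ(2)) = (0,1) ∈ E(G2) ✓
  (0,6) → (φ(0),φ(6)) = (1,6) ∈ E(G2) ✓
  (1,2) → (φ(1),φ(2)) = (0,2) ∈ E(G2) ✓
  (1,3) → (φ(1),φ(3)) = (2,4) ∈ E(G2) ✓
  (1,6) → (φ(1),φ(6)) = (2,6) ∈ E(G2) ✓
  (2,3) → (φ(2),φ(3)) = (0,4) ∈ E(G2) ✓
  (2,4) → (φ(2),φ(4)) = (0,3) ∈ E(G2) ✓
  (5,6) → (φ(5),φ(6)) = (5,6) ∈ E(G2) ✓
All 8 edges of G1 map to edges of G2, and |E(G1)| = |E(G2)| = 8, so φ is a bijection on edges as well as vertices. Hence G1 ≅ G2.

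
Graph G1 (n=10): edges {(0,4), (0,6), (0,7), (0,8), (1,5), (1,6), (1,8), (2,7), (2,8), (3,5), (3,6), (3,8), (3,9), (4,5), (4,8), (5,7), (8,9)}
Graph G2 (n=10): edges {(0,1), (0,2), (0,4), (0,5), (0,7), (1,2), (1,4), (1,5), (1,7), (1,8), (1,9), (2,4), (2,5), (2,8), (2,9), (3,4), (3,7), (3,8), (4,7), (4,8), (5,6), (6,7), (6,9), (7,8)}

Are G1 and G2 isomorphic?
No, not isomorphic

The graphs are NOT isomorphic.

Degrees in G1: deg(0)=4, deg(1)=3, deg(2)=2, deg(3)=4, deg(4)=3, deg(5)=4, deg(6)=3, deg(7)=3, deg(8)=6, deg(9)=2.
Sorted degree sequence of G1: [6, 4, 4, 4, 3, 3, 3, 3, 2, 2].
Degrees in G2: deg(0)=5, deg(1)=7, deg(2)=6, deg(3)=3, deg(4)=6, deg(5)=4, deg(6)=3, deg(7)=6, deg(8)=5, deg(9)=3.
Sorted degree sequence of G2: [7, 6, 6, 6, 5, 5, 4, 3, 3, 3].
The (sorted) degree sequence is an isomorphism invariant, so since G1 and G2 have different degree sequences they cannot be isomorphic.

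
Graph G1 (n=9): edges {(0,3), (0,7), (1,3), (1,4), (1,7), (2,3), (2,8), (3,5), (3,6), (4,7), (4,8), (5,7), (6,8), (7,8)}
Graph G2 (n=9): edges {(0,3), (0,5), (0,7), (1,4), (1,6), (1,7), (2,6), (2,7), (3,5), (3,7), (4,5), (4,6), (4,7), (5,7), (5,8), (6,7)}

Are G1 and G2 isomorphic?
No, not isomorphic

The graphs are NOT isomorphic.

Counting triangles (3-cliques): G1 has 2, G2 has 10.
Triangle count is an isomorphism invariant, so differing triangle counts rule out isomorphism.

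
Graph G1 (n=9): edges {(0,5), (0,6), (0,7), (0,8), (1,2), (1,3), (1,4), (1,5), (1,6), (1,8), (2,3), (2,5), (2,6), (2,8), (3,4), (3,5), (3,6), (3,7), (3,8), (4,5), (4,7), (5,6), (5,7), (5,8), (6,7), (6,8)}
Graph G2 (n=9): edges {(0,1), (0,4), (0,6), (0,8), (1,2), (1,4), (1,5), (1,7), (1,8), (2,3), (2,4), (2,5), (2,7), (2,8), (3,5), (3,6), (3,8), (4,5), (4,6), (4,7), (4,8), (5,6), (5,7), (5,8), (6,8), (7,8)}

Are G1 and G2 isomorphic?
Yes, isomorphic

The graphs are isomorphic.
One valid mapping φ: V(G1) → V(G2): 0→0, 1→2, 2→7, 3→5, 4→3, 5→8, 6→4, 7→6, 8→1

Verify φ preserves adjacency — for each edge of G1, its image is an edge of G2:
  (0,5) → (φ(0),φ(5)) = (0,8) ∈ E(G2) ✓
  (0,6) → (φ(0),φ(6)) = (0,4) ∈ E(G2) ✓
  (0,7) → (φ(0),φ(7)) = (0,6) ∈ E(G2) ✓
  (0,8) → (φ(0),φ(8)) = (0,1) ∈ E(G2) ✓
  (1,2) → (φ(1),φ(2)) = (2,7) ∈ E(G2) ✓
  (1,3) → (φ(1),φ(3)) = (2,5) ∈ E(G2) ✓
  (1,4) → (φ(1),φ(4)) = (2,3) ∈ E(G2) ✓
  (1,5) → (φ(1),φ(5)) = (2,8) ∈ E(G2) ✓
  (1,6) → (φ(1),φ(6)) = (2,4) ∈ E(G2) ✓
  (1,8) → (φ(1),φ(8)) = (1,2) ∈ E(G2) ✓
  (2,3) → (φ(2),φ(3)) = (5,7) ∈ E(G2) ✓
  (2,5) → (φ(2),φ(5)) = (7,8) ∈ E(G2) ✓
  (2,6) → (φ(2),φ(6)) = (4,7) ∈ E(G2) ✓
  (2,8) → (φ(2),φ(8)) = (1,7) ∈ E(G2) ✓
  (3,4) → (φ(3),φ(4)) = (3,5) ∈ E(G2) ✓
  (3,5) → (φ(3),φ(5)) = (5,8) ∈ E(G2) ✓
  (3,6) → (φ(3),φ(6)) = (4,5) ∈ E(G2) ✓
  (3,7) → (φ(3),φ(7)) = (5,6) ∈ E(G2) ✓
  (3,8) → (φ(3),φ(8)) = (1,5) ∈ E(G2) ✓
  (4,5) → (φ(4),φ(5)) = (3,8) ∈ E(G2) ✓
  (4,7) → (φ(4),φ(7)) = (3,6) ∈ E(G2) ✓
  (5,6) → (φ(5),φ(6)) = (4,8) ∈ E(G2) ✓
  (5,7) → (φ(5),φ(7)) = (6,8) ∈ E(G2) ✓
  (5,8) → (φ(5),φ(8)) = (1,8) ∈ E(G2) ✓
  (6,7) → (φ(6),φ(7)) = (4,6) ∈ E(G2) ✓
  (6,8) → (φ(6),φ(8)) = (1,4) ∈ E(G2) ✓
All 26 edges of G1 map to edges of G2, and |E(G1)| = |E(G2)| = 26, so φ is a bijection on edges as well as vertices. Hence G1 ≅ G2.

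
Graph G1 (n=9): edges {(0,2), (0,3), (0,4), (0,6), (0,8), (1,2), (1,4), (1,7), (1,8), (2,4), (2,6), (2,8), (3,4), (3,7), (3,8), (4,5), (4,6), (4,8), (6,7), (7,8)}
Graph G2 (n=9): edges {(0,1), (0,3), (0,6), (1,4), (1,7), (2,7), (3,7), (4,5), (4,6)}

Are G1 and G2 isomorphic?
No, not isomorphic

The graphs are NOT isomorphic.

Connected components of G1: 1 component(s) with vertex sets [[0, 1, 2, 3, 4, 5, 6, 7, 8]], sizes [9].
Connected components of G2: 2 component(s) with vertex sets [[8], [0, 1, 2, 3, 4, 5, 6, 7]], sizes [1, 8].
The number of connected components (and the multiset of component sizes) is an isomorphism invariant — an isomorphism maps each component of G1 bijectively onto a component of G2. Since G1 has 1 component(s) and G2 has 2, they cannot be isomorphic.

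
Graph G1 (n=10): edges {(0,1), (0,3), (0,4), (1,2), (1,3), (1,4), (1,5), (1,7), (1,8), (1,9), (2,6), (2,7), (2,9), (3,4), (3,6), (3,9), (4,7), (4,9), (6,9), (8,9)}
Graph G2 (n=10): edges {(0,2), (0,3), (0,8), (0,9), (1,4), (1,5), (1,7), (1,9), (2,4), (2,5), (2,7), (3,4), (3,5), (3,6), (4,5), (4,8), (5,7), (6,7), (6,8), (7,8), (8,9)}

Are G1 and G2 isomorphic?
No, not isomorphic

The graphs are NOT isomorphic.

Counting triangles (3-cliques): G1 has 13, G2 has 7.
Triangle count is an isomorphism invariant, so differing triangle counts rule out isomorphism.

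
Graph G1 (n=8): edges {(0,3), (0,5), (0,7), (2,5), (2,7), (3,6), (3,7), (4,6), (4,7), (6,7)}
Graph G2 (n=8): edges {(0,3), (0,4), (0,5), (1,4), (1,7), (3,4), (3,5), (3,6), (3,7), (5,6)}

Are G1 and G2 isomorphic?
Yes, isomorphic

The graphs are isomorphic.
One valid mapping φ: V(G1) → V(G2): 0→4, 1→2, 2→7, 3→0, 4→6, 5→1, 6→5, 7→3

Verify φ preserves adjacency — for each edge of G1, its image is an edge of G2:
  (0,3) → (φ(0),φ(3)) = (0,4) ∈ E(G2) ✓
  (0,5) → (φ(0),φ(5)) = (1,4) ∈ E(G2) ✓
  (0,7) → (φ(0),φ(7)) = (3,4) ∈ E(G2) ✓
  (2,5) → (φ(2),φ(5)) = (1,7) ∈ E(G2) ✓
  (2,7) → (φ(2),φ(7)) = (3,7) ∈ E(G2) ✓
  (3,6) → (φ(3),φ(6)) = (0,5) ∈ E(G2) ✓
  (3,7) → (φ(3),φ(7)) = (0,3) ∈ E(G2) ✓
  (4,6) → (φ(4),φ(6)) = (5,6) ∈ E(G2) ✓
  (4,7) → (φ(4),φ(7)) = (3,6) ∈ E(G2) ✓
  (6,7) → (φ(6),φ(7)) = (3,5) ∈ E(G2) ✓
All 10 edges of G1 map to edges of G2, and |E(G1)| = |E(G2)| = 10, so φ is a bijection on edges as well as vertices. Hence G1 ≅ G2.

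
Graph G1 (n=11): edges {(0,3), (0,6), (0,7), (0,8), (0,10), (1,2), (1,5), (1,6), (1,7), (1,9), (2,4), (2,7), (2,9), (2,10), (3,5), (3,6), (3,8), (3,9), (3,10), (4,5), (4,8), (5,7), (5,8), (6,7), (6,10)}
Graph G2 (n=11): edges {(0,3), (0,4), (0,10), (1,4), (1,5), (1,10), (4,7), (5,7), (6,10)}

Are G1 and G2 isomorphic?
No, not isomorphic

The graphs are NOT isomorphic.

Connected components of G1: 1 component(s) with vertex sets [[0, 1, 2, 3, 4, 5, 6, 7, 8, 9, 10]], sizes [11].
Connected components of G2: 4 component(s) with vertex sets [[2], [8], [9], [0, 1, 3, 4, 5, 6, 7, 10]], sizes [1, 1, 1, 8].
The number of connected components (and the multiset of component sizes) is an isomorphism invariant — an isomorphism maps each component of G1 bijectively onto a component of G2. Since G1 has 1 component(s) and G2 has 4, they cannot be isomorphic.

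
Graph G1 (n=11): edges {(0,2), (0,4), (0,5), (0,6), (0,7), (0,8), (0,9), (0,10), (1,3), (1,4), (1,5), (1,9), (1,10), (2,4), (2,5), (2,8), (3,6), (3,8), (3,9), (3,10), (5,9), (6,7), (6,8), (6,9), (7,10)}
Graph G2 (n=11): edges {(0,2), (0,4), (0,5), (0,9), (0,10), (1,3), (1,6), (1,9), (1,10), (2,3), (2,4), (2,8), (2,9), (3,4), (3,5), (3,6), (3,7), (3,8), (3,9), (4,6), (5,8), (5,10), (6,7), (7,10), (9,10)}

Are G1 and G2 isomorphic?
Yes, isomorphic

The graphs are isomorphic.
One valid mapping φ: V(G1) → V(G2): 0→3, 1→10, 2→6, 3→0, 4→7, 5→1, 6→2, 7→8, 8→4, 9→9, 10→5

Verify φ preserves adjacency — for each edge of G1, its image is an edge of G2:
  (0,2) → (φ(0),φ(2)) = (3,6) ∈ E(G2) ✓
  (0,4) → (φ(0),φ(4)) = (3,7) ∈ E(G2) ✓
  (0,5) → (φ(0),φ(5)) = (1,3) ∈ E(G2) ✓
  (0,6) → (φ(0),φ(6)) = (2,3) ∈ E(G2) ✓
  (0,7) → (φ(0),φ(7)) = (3,8) ∈ E(G2) ✓
  (0,8) → (φ(0),φ(8)) = (3,4) ∈ E(G2) ✓
  (0,9) → (φ(0),φ(9)) = (3,9) ∈ E(G2) ✓
  (0,10) → (φ(0),φ(10)) = (3,5) ∈ E(G2) ✓
  (1,3) → (φ(1),φ(3)) = (0,10) ∈ E(G2) ✓
  (1,4) → (φ(1),φ(4)) = (7,10) ∈ E(G2) ✓
  (1,5) → (φ(1),φ(5)) = (1,10) ∈ E(G2) ✓
  (1,9) → (φ(1),φ(9)) = (9,10) ∈ E(G2) ✓
  (1,10) → (φ(1),φ(10)) = (5,10) ∈ E(G2) ✓
  (2,4) → (φ(2),φ(4)) = (6,7) ∈ E(G2) ✓
  (2,5) → (φ(2),φ(5)) = (1,6) ∈ E(G2) ✓
  (2,8) → (φ(2),φ(8)) = (4,6) ∈ E(G2) ✓
  (3,6) → (φ(3),φ(6)) = (0,2) ∈ E(G2) ✓
  (3,8) → (φ(3),φ(8)) = (0,4) ∈ E(G2) ✓
  (3,9) → (φ(3),φ(9)) = (0,9) ∈ E(G2) ✓
  (3,10) → (φ(3),φ(10)) = (0,5) ∈ E(G2) ✓
  (5,9) → (φ(5),φ(9)) = (1,9) ∈ E(G2) ✓
  (6,7) → (φ(6),φ(7)) = (2,8) ∈ E(G2) ✓
  (6,8) → (φ(6),φ(8)) = (2,4) ∈ E(G2) ✓
  (6,9) → (φ(6),φ(9)) = (2,9) ∈ E(G2) ✓
  (7,10) → (φ(7),φ(10)) = (5,8) ∈ E(G2) ✓
All 25 edges of G1 map to edges of G2, and |E(G1)| = |E(G2)| = 25, so φ is a bijection on edges as well as vertices. Hence G1 ≅ G2.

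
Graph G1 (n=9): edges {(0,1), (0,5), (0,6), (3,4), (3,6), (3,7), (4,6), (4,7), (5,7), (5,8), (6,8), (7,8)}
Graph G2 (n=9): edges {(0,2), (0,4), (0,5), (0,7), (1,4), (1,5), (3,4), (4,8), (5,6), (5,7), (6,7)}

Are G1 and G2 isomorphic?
No, not isomorphic

The graphs are NOT isomorphic.

Degrees in G1: deg(0)=3, deg(1)=1, deg(2)=0, deg(3)=3, deg(4)=3, deg(5)=3, deg(6)=4, deg(7)=4, deg(8)=3.
Sorted degree sequence of G1: [4, 4, 3, 3, 3, 3, 3, 1, 0].
Degrees in G2: deg(0)=4, deg(1)=2, deg(2)=1, deg(3)=1, deg(4)=4, deg(5)=4, deg(6)=2, deg(7)=3, deg(8)=1.
Sorted degree sequence of G2: [4, 4, 4, 3, 2, 2, 1, 1, 1].
The (sorted) degree sequence is an isomorphism invariant, so since G1 and G2 have different degree sequences they cannot be isomorphic.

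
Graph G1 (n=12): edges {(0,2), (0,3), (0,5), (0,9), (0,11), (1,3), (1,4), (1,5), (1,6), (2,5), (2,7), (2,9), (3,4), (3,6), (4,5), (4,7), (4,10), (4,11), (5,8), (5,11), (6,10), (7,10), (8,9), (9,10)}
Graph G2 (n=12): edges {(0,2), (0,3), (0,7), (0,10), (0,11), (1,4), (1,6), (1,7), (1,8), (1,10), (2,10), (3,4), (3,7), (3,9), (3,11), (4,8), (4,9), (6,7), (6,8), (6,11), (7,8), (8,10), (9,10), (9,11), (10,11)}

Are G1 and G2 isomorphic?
No, not isomorphic

The graphs are NOT isomorphic.

Connected components of G1: 1 component(s) with vertex sets [[0, 1, 2, 3, 4, 5, 6, 7, 8, 9, 10, 11]], sizes [12].
Connected components of G2: 2 component(s) with vertex sets [[5], [0, 1, 2, 3, 4, 6, 7, 8, 9, 10, 11]], sizes [1, 11].
The number of connected components (and the multiset of component sizes) is an isomorphism invariant — an isomorphism maps each component of G1 bijectively onto a component of G2. Since G1 has 1 component(s) and G2 has 2, they cannot be isomorphic.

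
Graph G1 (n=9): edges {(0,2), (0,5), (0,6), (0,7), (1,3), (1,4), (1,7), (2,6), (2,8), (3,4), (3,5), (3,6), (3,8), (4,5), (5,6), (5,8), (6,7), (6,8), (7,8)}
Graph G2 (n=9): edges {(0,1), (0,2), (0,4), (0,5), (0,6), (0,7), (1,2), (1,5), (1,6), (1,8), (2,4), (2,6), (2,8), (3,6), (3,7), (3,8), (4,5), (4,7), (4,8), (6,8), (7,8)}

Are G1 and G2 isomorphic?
No, not isomorphic

The graphs are NOT isomorphic.

Counting triangles (3-cliques): G1 has 11, G2 has 15.
Triangle count is an isomorphism invariant, so differing triangle counts rule out isomorphism.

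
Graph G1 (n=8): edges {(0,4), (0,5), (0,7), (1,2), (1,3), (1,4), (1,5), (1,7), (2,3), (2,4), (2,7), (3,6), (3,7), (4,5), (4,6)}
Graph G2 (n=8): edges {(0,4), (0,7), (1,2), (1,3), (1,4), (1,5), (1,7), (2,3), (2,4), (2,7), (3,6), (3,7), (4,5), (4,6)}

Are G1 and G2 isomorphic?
No, not isomorphic

The graphs are NOT isomorphic.

Counting edges: G1 has 15 edge(s); G2 has 14 edge(s).
Edge count is an isomorphism invariant (a bijection on vertices induces a bijection on edges), so differing edge counts rule out isomorphism.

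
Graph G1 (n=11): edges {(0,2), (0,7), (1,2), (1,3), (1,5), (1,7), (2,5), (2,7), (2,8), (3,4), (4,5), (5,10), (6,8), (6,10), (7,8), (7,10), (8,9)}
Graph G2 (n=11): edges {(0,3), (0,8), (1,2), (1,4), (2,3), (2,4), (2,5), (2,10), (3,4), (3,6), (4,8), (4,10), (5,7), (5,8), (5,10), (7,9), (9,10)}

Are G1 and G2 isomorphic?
Yes, isomorphic

The graphs are isomorphic.
One valid mapping φ: V(G1) → V(G2): 0→1, 1→10, 2→2, 3→9, 4→7, 5→5, 6→0, 7→4, 8→3, 9→6, 10→8

Verify φ preserves adjacency — for each edge of G1, its image is an edge of G2:
  (0,2) → (φ(0),φ(2)) = (1,2) ∈ E(G2) ✓
  (0,7) → (φ(0),φ(7)) = (1,4) ∈ E(G2) ✓
  (1,2) → (φ(1),φ(2)) = (2,10) ∈ E(G2) ✓
  (1,3) → (φ(1),φ(3)) = (9,10) ∈ E(G2) ✓
  (1,5) → (φ(1),φ(5)) = (5,10) ∈ E(G2) ✓
  (1,7) → (φ(1),φ(7)) = (4,10) ∈ E(G2) ✓
  (2,5) → (φ(2),φ(5)) = (2,5) ∈ E(G2) ✓
  (2,7) → (φ(2),φ(7)) = (2,4) ∈ E(G2) ✓
  (2,8) → (φ(2),φ(8)) = (2,3) ∈ E(G2) ✓
  (3,4) → (φ(3),φ(4)) = (7,9) ∈ E(G2) ✓
  (4,5) → (φ(4),φ(5)) = (5,7) ∈ E(G2) ✓
  (5,10) → (φ(5),φ(10)) = (5,8) ∈ E(G2) ✓
  (6,8) → (φ(6),φ(8)) = (0,3) ∈ E(G2) ✓
  (6,10) → (φ(6),φ(10)) = (0,8) ∈ E(G2) ✓
  (7,8) → (φ(7),φ(8)) = (3,4) ∈ E(G2) ✓
  (7,10) → (φ(7),φ(10)) = (4,8) ∈ E(G2) ✓
  (8,9) → (φ(8),φ(9)) = (3,6) ∈ E(G2) ✓
All 17 edges of G1 map to edges of G2, and |E(G1)| = |E(G2)| = 17, so φ is a bijection on edges as well as vertices. Hence G1 ≅ G2.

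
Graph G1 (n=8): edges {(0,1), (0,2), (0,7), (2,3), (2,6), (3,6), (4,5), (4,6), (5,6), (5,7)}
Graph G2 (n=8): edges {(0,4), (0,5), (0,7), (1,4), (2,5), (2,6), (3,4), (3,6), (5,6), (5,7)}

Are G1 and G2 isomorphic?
Yes, isomorphic

The graphs are isomorphic.
One valid mapping φ: V(G1) → V(G2): 0→4, 1→1, 2→0, 3→7, 4→2, 5→6, 6→5, 7→3

Verify φ preserves adjacency — for each edge of G1, its image is an edge of G2:
  (0,1) → (φ(0),φ(1)) = (1,4) ∈ E(G2) ✓
  (0,2) → (φ(0),φ(2)) = (0,4) ∈ E(G2) ✓
  (0,7) → (φ(0),φ(7)) = (3,4) ∈ E(G2) ✓
  (2,3) → (φ(2),φ(3)) = (0,7) ∈ E(G2) ✓
  (2,6) → (φ(2),φ(6)) = (0,5) ∈ E(G2) ✓
  (3,6) → (φ(3),φ(6)) = (5,7) ∈ E(G2) ✓
  (4,5) → (φ(4),φ(5)) = (2,6) ∈ E(G2) ✓
  (4,6) → (φ(4),φ(6)) = (2,5) ∈ E(G2) ✓
  (5,6) → (φ(5),φ(6)) = (5,6) ∈ E(G2) ✓
  (5,7) → (φ(5),φ(7)) = (3,6) ∈ E(G2) ✓
All 10 edges of G1 map to edges of G2, and |E(G1)| = |E(G2)| = 10, so φ is a bijection on edges as well as vertices. Hence G1 ≅ G2.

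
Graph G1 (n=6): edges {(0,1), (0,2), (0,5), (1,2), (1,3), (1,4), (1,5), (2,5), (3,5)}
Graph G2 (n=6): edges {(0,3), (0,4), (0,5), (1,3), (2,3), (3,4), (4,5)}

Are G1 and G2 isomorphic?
No, not isomorphic

The graphs are NOT isomorphic.

Counting triangles (3-cliques): G1 has 5, G2 has 2.
Triangle count is an isomorphism invariant, so differing triangle counts rule out isomorphism.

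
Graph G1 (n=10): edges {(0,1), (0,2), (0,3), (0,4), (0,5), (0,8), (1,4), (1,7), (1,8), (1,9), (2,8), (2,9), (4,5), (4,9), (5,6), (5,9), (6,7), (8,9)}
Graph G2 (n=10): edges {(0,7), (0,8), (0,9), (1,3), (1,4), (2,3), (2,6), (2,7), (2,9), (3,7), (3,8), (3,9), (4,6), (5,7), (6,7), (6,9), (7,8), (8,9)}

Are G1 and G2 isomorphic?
Yes, isomorphic

The graphs are isomorphic.
One valid mapping φ: V(G1) → V(G2): 0→7, 1→3, 2→0, 3→5, 4→2, 5→6, 6→4, 7→1, 8→8, 9→9

Verify φ preserves adjacency — for each edge of G1, its image is an edge of G2:
  (0,1) → (φ(0),φ(1)) = (3,7) ∈ E(G2) ✓
  (0,2) → (φ(0),φ(2)) = (0,7) ∈ E(G2) ✓
  (0,3) → (φ(0),φ(3)) = (5,7) ∈ E(G2) ✓
  (0,4) → (φ(0),φ(4)) = (2,7) ∈ E(G2) ✓
  (0,5) → (φ(0),φ(5)) = (6,7) ∈ E(G2) ✓
  (0,8) → (φ(0),φ(8)) = (7,8) ∈ E(G2) ✓
  (1,4) → (φ(1),φ(4)) = (2,3) ∈ E(G2) ✓
  (1,7) → (φ(1),φ(7)) = (1,3) ∈ E(G2) ✓
  (1,8) → (φ(1),φ(8)) = (3,8) ∈ E(G2) ✓
  (1,9) → (φ(1),φ(9)) = (3,9) ∈ E(G2) ✓
  (2,8) → (φ(2),φ(8)) = (0,8) ∈ E(G2) ✓
  (2,9) → (φ(2),φ(9)) = (0,9) ∈ E(G2) ✓
  (4,5) → (φ(4),φ(5)) = (2,6) ∈ E(G2) ✓
  (4,9) → (φ(4),φ(9)) = (2,9) ∈ E(G2) ✓
  (5,6) → (φ(5),φ(6)) = (4,6) ∈ E(G2) ✓
  (5,9) → (φ(5),φ(9)) = (6,9) ∈ E(G2) ✓
  (6,7) → (φ(6),φ(7)) = (1,4) ∈ E(G2) ✓
  (8,9) → (φ(8),φ(9)) = (8,9) ∈ E(G2) ✓
All 18 edges of G1 map to edges of G2, and |E(G1)| = |E(G2)| = 18, so φ is a bijection on edges as well as vertices. Hence G1 ≅ G2.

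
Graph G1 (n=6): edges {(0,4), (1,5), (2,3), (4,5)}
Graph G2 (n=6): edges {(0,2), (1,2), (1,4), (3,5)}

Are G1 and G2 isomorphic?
Yes, isomorphic

The graphs are isomorphic.
One valid mapping φ: V(G1) → V(G2): 0→4, 1→0, 2→5, 3→3, 4→1, 5→2

Verify φ preserves adjacency — for each edge of G1, its image is an edge of G2:
  (0,4) → (φ(0),φ(4)) = (1,4) ∈ E(G2) ✓
  (1,5) → (φ(1),φ(5)) = (0,2) ∈ E(G2) ✓
  (2,3) → (φ(2),φ(3)) = (3,5) ∈ E(G2) ✓
  (4,5) → (φ(4),φ(5)) = (1,2) ∈ E(G2) ✓
All 4 edges of G1 map to edges of G2, and |E(G1)| = |E(G2)| = 4, so φ is a bijection on edges as well as vertices. Hence G1 ≅ G2.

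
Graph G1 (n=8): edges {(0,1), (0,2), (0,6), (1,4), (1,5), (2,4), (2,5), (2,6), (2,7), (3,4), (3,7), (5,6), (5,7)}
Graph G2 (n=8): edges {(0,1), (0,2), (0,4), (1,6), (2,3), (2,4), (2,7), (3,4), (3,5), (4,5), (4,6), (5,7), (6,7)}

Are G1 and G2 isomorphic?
Yes, isomorphic

The graphs are isomorphic.
One valid mapping φ: V(G1) → V(G2): 0→5, 1→7, 2→4, 3→1, 4→6, 5→2, 6→3, 7→0

Verify φ preserves adjacency — for each edge of G1, its image is an edge of G2:
  (0,1) → (φ(0),φ(1)) = (5,7) ∈ E(G2) ✓
  (0,2) → (φ(0),φ(2)) = (4,5) ∈ E(G2) ✓
  (0,6) → (φ(0),φ(6)) = (3,5) ∈ E(G2) ✓
  (1,4) → (φ(1),φ(4)) = (6,7) ∈ E(G2) ✓
  (1,5) → (φ(1),φ(5)) = (2,7) ∈ E(G2) ✓
  (2,4) → (φ(2),φ(4)) = (4,6) ∈ E(G2) ✓
  (2,5) → (φ(2),φ(5)) = (2,4) ∈ E(G2) ✓
  (2,6) → (φ(2),φ(6)) = (3,4) ∈ E(G2) ✓
  (2,7) → (φ(2),φ(7)) = (0,4) ∈ E(G2) ✓
  (3,4) → (φ(3),φ(4)) = (1,6) ∈ E(G2) ✓
  (3,7) → (φ(3),φ(7)) = (0,1) ∈ E(G2) ✓
  (5,6) → (φ(5),φ(6)) = (2,3) ∈ E(G2) ✓
  (5,7) → (φ(5),φ(7)) = (0,2) ∈ E(G2) ✓
All 13 edges of G1 map to edges of G2, and |E(G1)| = |E(G2)| = 13, so φ is a bijection on edges as well as vertices. Hence G1 ≅ G2.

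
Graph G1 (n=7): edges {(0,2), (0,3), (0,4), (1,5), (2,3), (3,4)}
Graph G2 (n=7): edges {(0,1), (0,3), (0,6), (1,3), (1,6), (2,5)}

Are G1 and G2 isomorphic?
Yes, isomorphic

The graphs are isomorphic.
One valid mapping φ: V(G1) → V(G2): 0→0, 1→2, 2→6, 3→1, 4→3, 5→5, 6→4

Verify φ preserves adjacency — for each edge of G1, its image is an edge of G2:
  (0,2) → (φ(0),φ(2)) = (0,6) ∈ E(G2) ✓
  (0,3) → (φ(0),φ(3)) = (0,1) ∈ E(G2) ✓
  (0,4) → (φ(0),φ(4)) = (0,3) ∈ E(G2) ✓
  (1,5) → (φ(1),φ(5)) = (2,5) ∈ E(G2) ✓
  (2,3) → (φ(2),φ(3)) = (1,6) ∈ E(G2) ✓
  (3,4) → (φ(3),φ(4)) = (1,3) ∈ E(G2) ✓
All 6 edges of G1 map to edges of G2, and |E(G1)| = |E(G2)| = 6, so φ is a bijection on edges as well as vertices. Hence G1 ≅ G2.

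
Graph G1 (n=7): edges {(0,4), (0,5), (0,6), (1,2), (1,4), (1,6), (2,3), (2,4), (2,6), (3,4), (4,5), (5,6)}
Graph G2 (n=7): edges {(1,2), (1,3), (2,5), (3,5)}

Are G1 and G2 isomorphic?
No, not isomorphic

The graphs are NOT isomorphic.

Connected components of G1: 1 component(s) with vertex sets [[0, 1, 2, 3, 4, 5, 6]], sizes [7].
Connected components of G2: 4 component(s) with vertex sets [[0], [4], [6], [1, 2, 3, 5]], sizes [1, 1, 1, 4].
The number of connected components (and the multiset of component sizes) is an isomorphism invariant — an isomorphism maps each component of G1 bijectively onto a component of G2. Since G1 has 1 component(s) and G2 has 4, they cannot be isomorphic.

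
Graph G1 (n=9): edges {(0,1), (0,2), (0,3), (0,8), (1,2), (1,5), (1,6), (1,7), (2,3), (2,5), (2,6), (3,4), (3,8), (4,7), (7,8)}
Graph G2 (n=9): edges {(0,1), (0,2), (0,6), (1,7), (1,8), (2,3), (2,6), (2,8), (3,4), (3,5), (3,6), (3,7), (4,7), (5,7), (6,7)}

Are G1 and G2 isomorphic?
Yes, isomorphic

The graphs are isomorphic.
One valid mapping φ: V(G1) → V(G2): 0→6, 1→7, 2→3, 3→2, 4→8, 5→4, 6→5, 7→1, 8→0

Verify φ preserves adjacency — for each edge of G1, its image is an edge of G2:
  (0,1) → (φ(0),φ(1)) = (6,7) ∈ E(G2) ✓
  (0,2) → (φ(0),φ(2)) = (3,6) ∈ E(G2) ✓
  (0,3) → (φ(0),φ(3)) = (2,6) ∈ E(G2) ✓
  (0,8) → (φ(0),φ(8)) = (0,6) ∈ E(G2) ✓
  (1,2) → (φ(1),φ(2)) = (3,7) ∈ E(G2) ✓
  (1,5) → (φ(1),φ(5)) = (4,7) ∈ E(G2) ✓
  (1,6) → (φ(1),φ(6)) = (5,7) ∈ E(G2) ✓
  (1,7) → (φ(1),φ(7)) = (1,7) ∈ E(G2) ✓
  (2,3) → (φ(2),φ(3)) = (2,3) ∈ E(G2) ✓
  (2,5) → (φ(2),φ(5)) = (3,4) ∈ E(G2) ✓
  (2,6) → (φ(2),φ(6)) = (3,5) ∈ E(G2) ✓
  (3,4) → (φ(3),φ(4)) = (2,8) ∈ E(G2) ✓
  (3,8) → (φ(3),φ(8)) = (0,2) ∈ E(G2) ✓
  (4,7) → (φ(4),φ(7)) = (1,8) ∈ E(G2) ✓
  (7,8) → (φ(7),φ(8)) = (0,1) ∈ E(G2) ✓
All 15 edges of G1 map to edges of G2, and |E(G1)| = |E(G2)| = 15, so φ is a bijection on edges as well as vertices. Hence G1 ≅ G2.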